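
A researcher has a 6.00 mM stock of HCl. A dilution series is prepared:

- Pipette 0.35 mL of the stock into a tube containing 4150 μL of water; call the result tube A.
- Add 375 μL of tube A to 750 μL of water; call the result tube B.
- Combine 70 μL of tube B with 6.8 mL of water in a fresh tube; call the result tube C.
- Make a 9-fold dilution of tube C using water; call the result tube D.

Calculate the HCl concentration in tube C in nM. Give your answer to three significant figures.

Step 1: 0.35 mL + 4150 μL = 4.5 mL total → factor 4.5/0.35 = 12.857
Step 2: 375 μL + 750 μL = 1125 μL total → factor 1125/375 = 3
Step 3: 70 μL + 6.8 mL = 6870 μL total → factor 6870/70 = 98.143
Dilution factor through tube C = 12.857 × 3 × 98.143 = 3785.5
[tube C] = 6.00 mM / 3785.5 = 0.001585 mM = 1.58 × 10^3 nM

1.58 × 10^3 nM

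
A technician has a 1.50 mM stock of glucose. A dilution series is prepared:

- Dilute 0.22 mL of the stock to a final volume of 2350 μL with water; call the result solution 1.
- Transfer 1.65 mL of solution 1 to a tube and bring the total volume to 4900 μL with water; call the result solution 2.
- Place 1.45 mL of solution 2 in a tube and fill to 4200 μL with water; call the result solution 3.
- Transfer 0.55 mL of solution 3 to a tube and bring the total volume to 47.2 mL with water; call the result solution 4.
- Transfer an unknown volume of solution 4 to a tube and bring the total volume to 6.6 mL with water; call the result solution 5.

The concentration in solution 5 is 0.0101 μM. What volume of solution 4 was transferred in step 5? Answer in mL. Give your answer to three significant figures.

Step 1: 0.22 mL brought to 2350 μL → factor 2.35/0.22 = 10.682
Step 2: 1.65 mL brought to 4900 μL → factor 4.9/1.65 = 2.9697
Step 3: 1.45 mL brought to 4200 μL → factor 4.2/1.45 = 2.8966
Step 4: 0.55 mL brought to 47.2 mL → factor 47.2/0.55 = 85.818
Step 5: v brought to 6.6 mL → factor = 6.6 mL/v
Product of known-step factors = 7885.3
Overall factor = 1.50 mM / (0.0101 μM) = 1.4851 × 10^5
Step-5 factor = 1.4851 × 10^5 / 7885.3 = 18.834
v = 6.6 mL / 18.834 = 0.350 mL

0.350 mL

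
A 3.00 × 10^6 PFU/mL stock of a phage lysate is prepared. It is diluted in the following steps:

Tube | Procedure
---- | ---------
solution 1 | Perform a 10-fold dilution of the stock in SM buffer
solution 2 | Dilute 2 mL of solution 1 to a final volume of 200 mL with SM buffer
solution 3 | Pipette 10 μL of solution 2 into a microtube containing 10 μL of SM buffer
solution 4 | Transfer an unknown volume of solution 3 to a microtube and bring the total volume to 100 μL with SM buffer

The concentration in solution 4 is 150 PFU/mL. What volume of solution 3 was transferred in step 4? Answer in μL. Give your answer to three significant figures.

Step 1: 10-fold → factor 10
Step 2: 2 mL brought to 200 mL → factor 200/2 = 100
Step 3: 10 μL + 10 μL = 20 μL total → factor 20/10 = 2
Step 4: v brought to 100 μL → factor = 100 μL/v
Product of known-step factors = 2000
Overall factor = 3.00 × 10^6 PFU/mL / (150 PFU/mL) = 20000
Step-4 factor = 20000 / 2000 = 10
v = 100 μL / 10 = 10.0 μL

10.0 μL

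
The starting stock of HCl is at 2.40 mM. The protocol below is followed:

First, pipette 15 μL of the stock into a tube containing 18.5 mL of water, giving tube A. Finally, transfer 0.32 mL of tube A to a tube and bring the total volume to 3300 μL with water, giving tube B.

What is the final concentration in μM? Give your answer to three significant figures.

0.189 μM

Step 1: 15 μL + 18.5 mL = 18515 μL total → factor 18515/15 = 1234.3
Step 2: 0.32 mL brought to 3300 μL → factor 3.3/0.32 = 10.312
Overall dilution factor = 1234.3 × 10.312 = 12729
Final = 2.40 mM / 12729 = 0.0001885 mM = 0.189 μM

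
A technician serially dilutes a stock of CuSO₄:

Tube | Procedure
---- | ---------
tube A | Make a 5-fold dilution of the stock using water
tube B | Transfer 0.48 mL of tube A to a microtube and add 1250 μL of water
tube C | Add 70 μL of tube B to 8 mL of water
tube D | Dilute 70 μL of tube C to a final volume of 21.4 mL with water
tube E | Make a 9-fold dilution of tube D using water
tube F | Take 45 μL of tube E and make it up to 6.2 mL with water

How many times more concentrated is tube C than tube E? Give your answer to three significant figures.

Step 1: 5-fold → factor 5
Step 2: 0.48 mL + 1250 μL = 1.73 mL total → factor 1.73/0.48 = 3.6042
Step 3: 70 μL + 8 mL = 8070 μL total → factor 8070/70 = 115.29
Step 4: 70 μL brought to 21.4 mL → factor 21400/70 = 305.71
Step 5: 9-fold → factor 9
Dilution factor to tube C = 2077.5; to tube E = 5.7162 × 10^6
[tube C]/[tube E] = (factor to tube E)/(factor to tube C) = 5.7162 × 10^6/2077.5 = 2.75 × 10^3

2.75 × 10^3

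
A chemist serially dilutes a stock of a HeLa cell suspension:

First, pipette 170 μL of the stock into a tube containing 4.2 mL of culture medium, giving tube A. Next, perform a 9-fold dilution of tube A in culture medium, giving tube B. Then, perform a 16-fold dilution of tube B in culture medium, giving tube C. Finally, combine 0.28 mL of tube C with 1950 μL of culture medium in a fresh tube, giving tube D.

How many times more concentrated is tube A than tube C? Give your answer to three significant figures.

144

Step 1: 170 μL + 4.2 mL = 4370 μL total → factor 4370/170 = 25.706
Step 2: 9-fold → factor 9
Step 3: 16-fold → factor 16
Dilution factor to tube A = 25.706; to tube C = 3701.6
[tube A]/[tube C] = (factor to tube C)/(factor to tube A) = 3701.6/25.706 = 144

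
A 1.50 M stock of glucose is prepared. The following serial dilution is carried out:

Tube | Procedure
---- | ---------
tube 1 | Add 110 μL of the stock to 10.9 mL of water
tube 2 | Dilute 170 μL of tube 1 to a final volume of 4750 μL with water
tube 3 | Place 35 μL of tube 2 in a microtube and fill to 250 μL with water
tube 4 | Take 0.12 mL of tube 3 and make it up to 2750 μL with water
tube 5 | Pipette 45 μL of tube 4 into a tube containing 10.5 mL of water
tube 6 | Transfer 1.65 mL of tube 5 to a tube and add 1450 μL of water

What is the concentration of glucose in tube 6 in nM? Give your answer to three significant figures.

Step 1: 110 μL + 10.9 mL = 11010 μL total → factor 11010/110 = 100.09
Step 2: 170 μL brought to 4750 μL → factor 4750/170 = 27.941
Step 3: 35 μL brought to 250 μL → factor 250/35 = 7.1429
Step 4: 0.12 mL brought to 2750 μL → factor 2.75/0.12 = 22.917
Step 5: 45 μL + 10.5 mL = 10545 μL total → factor 10545/45 = 234.33
Step 6: 1.65 mL + 1450 μL = 3.1 mL total → factor 3.1/1.65 = 1.8788
Overall dilution factor = 100.09 × 27.941 × 7.1429 × 22.917 × 234.33 × 1.8788 = 2.0155 × 10^8
Final = 1.50 M / 2.0155 × 10^8 = 7.442 × 10^-9 M = 7.44 nM

7.44 nM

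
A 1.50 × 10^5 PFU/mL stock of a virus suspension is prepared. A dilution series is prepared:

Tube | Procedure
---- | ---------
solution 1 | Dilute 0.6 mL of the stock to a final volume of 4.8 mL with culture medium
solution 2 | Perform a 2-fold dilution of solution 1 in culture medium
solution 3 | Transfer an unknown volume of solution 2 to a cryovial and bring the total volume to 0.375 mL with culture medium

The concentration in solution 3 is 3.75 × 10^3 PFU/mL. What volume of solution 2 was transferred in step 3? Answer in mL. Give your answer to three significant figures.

Step 1: 0.6 mL brought to 4.8 mL → factor 4.8/0.6 = 8
Step 2: 2-fold → factor 2
Step 3: v brought to 0.375 mL → factor = 0.375 mL/v
Product of known-step factors = 16
Overall factor = 1.50 × 10^5 PFU/mL / (3.75 × 10^3 PFU/mL) = 40
Step-3 factor = 40 / 16 = 2.5
v = 0.375 mL / 2.5 = 0.150 mL

0.150 mL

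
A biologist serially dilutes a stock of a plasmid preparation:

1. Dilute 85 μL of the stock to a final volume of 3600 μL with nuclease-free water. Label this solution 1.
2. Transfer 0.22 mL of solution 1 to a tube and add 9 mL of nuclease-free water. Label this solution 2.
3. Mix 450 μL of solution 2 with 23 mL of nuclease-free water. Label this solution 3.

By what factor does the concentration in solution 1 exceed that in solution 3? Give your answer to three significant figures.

Step 1: 85 μL brought to 3600 μL → factor 3600/85 = 42.353
Step 2: 0.22 mL + 9 mL = 9.22 mL total → factor 9.22/0.22 = 41.909
Step 3: 450 μL + 23 mL = 23450 μL total → factor 23450/450 = 52.111
Dilution factor to solution 1 = 42.353; to solution 3 = 92496
[solution 1]/[solution 3] = (factor to solution 3)/(factor to solution 1) = 92496/42.353 = 2.18 × 10^3

2.18 × 10^3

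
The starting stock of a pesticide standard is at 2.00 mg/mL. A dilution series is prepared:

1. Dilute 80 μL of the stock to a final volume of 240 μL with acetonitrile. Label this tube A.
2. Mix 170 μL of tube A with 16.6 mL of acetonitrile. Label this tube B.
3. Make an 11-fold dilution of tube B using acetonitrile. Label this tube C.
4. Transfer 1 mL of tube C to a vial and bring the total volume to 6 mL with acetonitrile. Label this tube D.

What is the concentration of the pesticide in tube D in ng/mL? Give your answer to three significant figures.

102 ng/mL

Step 1: 80 μL brought to 240 μL → factor 240/80 = 3
Step 2: 170 μL + 16.6 mL = 16770 μL total → factor 16770/170 = 98.647
Step 3: 11-fold → factor 11
Step 4: 1 mL brought to 6 mL → factor 6/1 = 6
Overall dilution factor = 3 × 98.647 × 11 × 6 = 19532
Final = 2.00 mg/mL / 19532 = 0.0001024 mg/mL = 102 ng/mL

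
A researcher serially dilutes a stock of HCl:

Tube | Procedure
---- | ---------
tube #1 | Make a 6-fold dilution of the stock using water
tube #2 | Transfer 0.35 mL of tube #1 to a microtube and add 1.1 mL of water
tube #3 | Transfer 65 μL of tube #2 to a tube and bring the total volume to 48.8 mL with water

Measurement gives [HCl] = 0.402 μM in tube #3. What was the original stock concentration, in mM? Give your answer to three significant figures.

7.50 mM

Step 1: 6-fold → factor 6
Step 2: 0.35 mL + 1.1 mL = 1.45 mL total → factor 1.45/0.35 = 4.1429
Step 3: 65 μL brought to 48.8 mL → factor 48800/65 = 750.77
Overall dilution factor = 6 × 4.1429 × 750.77 = 18662
Stock = 0.402 μM × 18662 = 7502 μM = 7.50 mM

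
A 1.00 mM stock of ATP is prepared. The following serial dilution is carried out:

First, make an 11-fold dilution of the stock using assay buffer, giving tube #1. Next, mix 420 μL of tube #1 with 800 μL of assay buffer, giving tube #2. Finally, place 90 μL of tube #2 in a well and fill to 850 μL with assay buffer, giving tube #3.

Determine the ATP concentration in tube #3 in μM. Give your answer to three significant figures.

Step 1: 11-fold → factor 11
Step 2: 420 μL + 800 μL = 1220 μL total → factor 1220/420 = 2.9048
Step 3: 90 μL brought to 850 μL → factor 850/90 = 9.4444
Overall dilution factor = 11 × 2.9048 × 9.4444 = 301.77
Final = 1.00 mM / 301.77 = 0.003314 mM = 3.31 μM

3.31 μM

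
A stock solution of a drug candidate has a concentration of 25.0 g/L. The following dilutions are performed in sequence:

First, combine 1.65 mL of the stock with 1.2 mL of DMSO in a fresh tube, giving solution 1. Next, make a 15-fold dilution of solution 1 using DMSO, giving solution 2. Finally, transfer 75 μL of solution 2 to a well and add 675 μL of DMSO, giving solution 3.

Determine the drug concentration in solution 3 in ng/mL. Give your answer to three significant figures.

Step 1: 1.65 mL + 1.2 mL = 2.85 mL total → factor 2.85/1.65 = 1.7273
Step 2: 15-fold → factor 15
Step 3: 75 μL + 675 μL = 750 μL total → factor 750/75 = 10
Overall dilution factor = 1.7273 × 15 × 10 = 259.09
Final = 25.0 g/L / 259.09 = 0.09649 g/L = 9.65 × 10^4 ng/mL

9.65 × 10^4 ng/mL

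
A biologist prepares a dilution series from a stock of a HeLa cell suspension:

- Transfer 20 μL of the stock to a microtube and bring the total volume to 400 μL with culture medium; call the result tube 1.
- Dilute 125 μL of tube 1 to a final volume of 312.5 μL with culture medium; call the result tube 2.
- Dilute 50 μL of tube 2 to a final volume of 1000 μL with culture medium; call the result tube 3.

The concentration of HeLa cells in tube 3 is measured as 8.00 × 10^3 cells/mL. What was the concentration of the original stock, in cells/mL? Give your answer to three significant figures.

Step 1: 20 μL brought to 400 μL → factor 400/20 = 20
Step 2: 125 μL brought to 312.5 μL → factor 312.5/125 = 2.5
Step 3: 50 μL brought to 1000 μL → factor 1000/50 = 20
Overall dilution factor = 20 × 2.5 × 20 = 1000
Stock = 8.00 × 10^3 cells/mL × 1000 = 8.00 × 10^6 cells/mL

8.00 × 10^6 cells/mL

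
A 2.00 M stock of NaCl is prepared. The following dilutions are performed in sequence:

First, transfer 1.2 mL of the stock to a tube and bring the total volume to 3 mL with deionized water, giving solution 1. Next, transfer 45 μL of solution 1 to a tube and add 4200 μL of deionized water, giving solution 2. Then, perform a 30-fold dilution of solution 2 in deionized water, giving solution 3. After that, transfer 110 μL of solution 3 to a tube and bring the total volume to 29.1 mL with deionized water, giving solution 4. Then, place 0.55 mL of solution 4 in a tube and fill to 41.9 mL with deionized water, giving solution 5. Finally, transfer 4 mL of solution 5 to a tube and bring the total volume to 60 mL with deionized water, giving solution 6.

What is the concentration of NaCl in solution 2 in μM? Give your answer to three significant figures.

Step 1: 1.2 mL brought to 3 mL → factor 3/1.2 = 2.5
Step 2: 45 μL + 4200 μL = 4245 μL total → factor 4245/45 = 94.333
Dilution factor through solution 2 = 2.5 × 94.333 = 235.83
[solution 2] = 2.00 M / 235.83 = 0.008481 M = 8.48 × 10^3 μM

8.48 × 10^3 μM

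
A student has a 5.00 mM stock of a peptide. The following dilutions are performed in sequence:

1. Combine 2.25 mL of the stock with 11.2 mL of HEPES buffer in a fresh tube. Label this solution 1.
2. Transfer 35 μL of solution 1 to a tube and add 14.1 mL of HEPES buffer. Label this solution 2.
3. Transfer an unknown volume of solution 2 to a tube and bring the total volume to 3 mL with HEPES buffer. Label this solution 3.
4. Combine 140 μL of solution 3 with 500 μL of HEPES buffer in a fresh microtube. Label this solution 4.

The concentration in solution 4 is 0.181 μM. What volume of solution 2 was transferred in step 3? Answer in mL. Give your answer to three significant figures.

1.20 mL

Step 1: 2.25 mL + 11.2 mL = 13.45 mL total → factor 13.45/2.25 = 5.9778
Step 2: 35 μL + 14.1 mL = 14135 μL total → factor 14135/35 = 403.86
Step 3: v brought to 3 mL → factor = 3 mL/v
Step 4: 140 μL + 500 μL = 640 μL total → factor 640/140 = 4.5714
Product of known-step factors = 11036
Overall factor = 5.00 mM / (0.181 μM) = 27624
Step-3 factor = 27624 / 11036 = 2.5031
v = 3 mL / 2.5031 = 1.20 mL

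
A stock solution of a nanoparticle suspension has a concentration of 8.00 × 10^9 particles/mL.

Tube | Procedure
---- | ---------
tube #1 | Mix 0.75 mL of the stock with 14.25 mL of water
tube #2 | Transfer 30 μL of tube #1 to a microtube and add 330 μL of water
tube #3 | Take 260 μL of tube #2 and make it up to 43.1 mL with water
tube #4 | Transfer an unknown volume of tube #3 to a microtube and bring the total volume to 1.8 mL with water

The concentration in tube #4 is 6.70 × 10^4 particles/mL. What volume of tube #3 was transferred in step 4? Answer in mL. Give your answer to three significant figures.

0.600 mL

Step 1: 0.75 mL + 14.25 mL = 15 mL total → factor 15/0.75 = 20
Step 2: 30 μL + 330 μL = 360 μL total → factor 360/30 = 12
Step 3: 260 μL brought to 43.1 mL → factor 43100/260 = 165.77
Step 4: v brought to 1.8 mL → factor = 1.8 mL/v
Product of known-step factors = 39785
Overall factor = 8.00 × 10^9 particles/mL / (6.70 × 10^4 particles/mL) = 1.194 × 10^5
Step-4 factor = 1.194 × 10^5 / 39785 = 3.0012
v = 1.8 mL / 3.0012 = 0.600 mL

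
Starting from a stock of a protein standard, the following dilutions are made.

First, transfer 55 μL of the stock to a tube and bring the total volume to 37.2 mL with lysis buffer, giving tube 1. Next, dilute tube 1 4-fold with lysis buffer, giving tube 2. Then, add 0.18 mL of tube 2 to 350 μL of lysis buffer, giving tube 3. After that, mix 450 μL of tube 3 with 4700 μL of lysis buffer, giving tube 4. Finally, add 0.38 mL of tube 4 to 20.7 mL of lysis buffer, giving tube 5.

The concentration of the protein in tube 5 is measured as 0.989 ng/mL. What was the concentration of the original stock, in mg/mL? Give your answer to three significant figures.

Step 1: 55 μL brought to 37.2 mL → factor 37200/55 = 676.36
Step 2: 4-fold → factor 4
Step 3: 0.18 mL + 350 μL = 0.53 mL total → factor 0.53/0.18 = 2.9444
Step 4: 450 μL + 4700 μL = 5150 μL total → factor 5150/450 = 11.444
Step 5: 0.38 mL + 20.7 mL = 21.08 mL total → factor 21.08/0.38 = 55.474
Overall dilution factor = 676.36 × 4 × 2.9444 × 11.444 × 55.474 = 5.0574 × 10^6
Stock = 0.989 ng/mL × 5.0574 × 10^6 = 5.002 × 10^6 ng/mL = 5.00 mg/mL

5.00 mg/mL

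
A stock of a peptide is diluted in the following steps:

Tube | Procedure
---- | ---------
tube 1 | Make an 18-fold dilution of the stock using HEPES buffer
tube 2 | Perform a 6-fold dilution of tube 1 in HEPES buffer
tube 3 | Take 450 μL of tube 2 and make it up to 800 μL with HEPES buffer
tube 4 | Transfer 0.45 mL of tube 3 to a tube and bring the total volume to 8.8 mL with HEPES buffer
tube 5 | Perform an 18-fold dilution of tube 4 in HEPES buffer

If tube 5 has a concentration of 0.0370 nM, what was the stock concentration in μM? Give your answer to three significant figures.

2.50 μM

Step 1: 18-fold → factor 18
Step 2: 6-fold → factor 6
Step 3: 450 μL brought to 800 μL → factor 800/450 = 1.7778
Step 4: 0.45 mL brought to 8.8 mL → factor 8.8/0.45 = 19.556
Step 5: 18-fold → factor 18
Overall dilution factor = 18 × 6 × 1.7778 × 19.556 × 18 = 67584
Stock = 0.0370 nM × 67584 = 2501 nM = 2.50 μM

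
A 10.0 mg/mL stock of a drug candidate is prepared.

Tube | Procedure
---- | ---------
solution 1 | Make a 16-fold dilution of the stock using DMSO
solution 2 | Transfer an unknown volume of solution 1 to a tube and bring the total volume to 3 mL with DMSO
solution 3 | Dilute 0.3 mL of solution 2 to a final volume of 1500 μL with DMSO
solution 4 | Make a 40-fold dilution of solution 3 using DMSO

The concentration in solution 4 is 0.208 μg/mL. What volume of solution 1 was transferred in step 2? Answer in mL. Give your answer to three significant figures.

Step 1: 16-fold → factor 16
Step 2: v brought to 3 mL → factor = 3 mL/v
Step 3: 0.3 mL brought to 1500 μL → factor 1.5/0.3 = 5
Step 4: 40-fold → factor 40
Product of known-step factors = 3200
Overall factor = 10.0 mg/mL / (0.208 μg/mL) = 48077
Step-2 factor = 48077 / 3200 = 15.024
v = 3 mL / 15.024 = 0.200 mL

0.200 mL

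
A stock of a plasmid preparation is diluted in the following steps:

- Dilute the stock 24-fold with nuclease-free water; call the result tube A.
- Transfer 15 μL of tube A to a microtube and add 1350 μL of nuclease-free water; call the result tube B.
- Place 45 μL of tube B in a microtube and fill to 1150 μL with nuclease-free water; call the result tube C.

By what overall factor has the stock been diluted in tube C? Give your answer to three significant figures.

5.58 × 10^4

Step 1: 24-fold → factor 24
Step 2: 15 μL + 1350 μL = 1365 μL total → factor 1365/15 = 91
Step 3: 45 μL brought to 1150 μL → factor 1150/45 = 25.556
Overall dilution factor = 24 × 91 × 25.556 = 55813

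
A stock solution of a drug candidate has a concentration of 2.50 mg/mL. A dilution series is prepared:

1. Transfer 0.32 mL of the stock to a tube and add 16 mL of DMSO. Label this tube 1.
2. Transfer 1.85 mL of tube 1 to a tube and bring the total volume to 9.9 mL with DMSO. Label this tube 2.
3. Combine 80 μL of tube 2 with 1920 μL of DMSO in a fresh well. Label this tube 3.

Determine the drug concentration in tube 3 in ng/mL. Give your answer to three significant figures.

Step 1: 0.32 mL + 16 mL = 16.32 mL total → factor 16.32/0.32 = 51
Step 2: 1.85 mL brought to 9.9 mL → factor 9.9/1.85 = 5.3514
Step 3: 80 μL + 1920 μL = 2000 μL total → factor 2000/80 = 25
Overall dilution factor = 51 × 5.3514 × 25 = 6823
Final = 2.50 mg/mL / 6823 = 0.0003664 mg/mL = 366 ng/mL

366 ng/mL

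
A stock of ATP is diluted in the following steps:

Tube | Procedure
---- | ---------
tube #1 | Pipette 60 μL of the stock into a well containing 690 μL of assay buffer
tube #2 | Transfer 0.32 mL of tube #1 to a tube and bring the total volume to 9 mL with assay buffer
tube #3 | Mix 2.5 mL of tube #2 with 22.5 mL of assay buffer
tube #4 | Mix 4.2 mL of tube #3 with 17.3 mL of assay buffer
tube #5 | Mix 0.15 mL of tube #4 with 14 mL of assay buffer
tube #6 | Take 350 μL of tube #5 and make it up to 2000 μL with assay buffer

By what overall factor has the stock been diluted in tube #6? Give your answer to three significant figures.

9.70 × 10^6

Step 1: 60 μL + 690 μL = 750 μL total → factor 750/60 = 12.5
Step 2: 0.32 mL brought to 9 mL → factor 9/0.32 = 28.125
Step 3: 2.5 mL + 22.5 mL = 25 mL total → factor 25/2.5 = 10
Step 4: 4.2 mL + 17.3 mL = 21.5 mL total → factor 21.5/4.2 = 5.119
Step 5: 0.15 mL + 14 mL = 14.15 mL total → factor 14.15/0.15 = 94.333
Step 6: 350 μL brought to 2000 μL → factor 2000/350 = 5.7143
Overall dilution factor = 12.5 × 28.125 × 10 × 5.119 × 94.333 × 5.7143 = 9.7011 × 10^6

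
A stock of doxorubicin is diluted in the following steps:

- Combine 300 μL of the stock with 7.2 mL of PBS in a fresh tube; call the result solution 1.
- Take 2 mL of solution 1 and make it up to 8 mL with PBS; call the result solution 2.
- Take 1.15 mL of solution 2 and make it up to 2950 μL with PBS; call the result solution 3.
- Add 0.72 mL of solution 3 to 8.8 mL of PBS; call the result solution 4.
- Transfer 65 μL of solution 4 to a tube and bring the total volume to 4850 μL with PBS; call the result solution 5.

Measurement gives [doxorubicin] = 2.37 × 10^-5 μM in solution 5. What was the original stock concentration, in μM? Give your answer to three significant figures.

6.00 μM

Step 1: 300 μL + 7.2 mL = 7500 μL total → factor 7500/300 = 25
Step 2: 2 mL brought to 8 mL → factor 8/2 = 4
Step 3: 1.15 mL brought to 2950 μL → factor 2.95/1.15 = 2.5652
Step 4: 0.72 mL + 8.8 mL = 9.52 mL total → factor 9.52/0.72 = 13.222
Step 5: 65 μL brought to 4850 μL → factor 4850/65 = 74.615
Overall dilution factor = 25 × 4 × 2.5652 × 13.222 × 74.615 = 2.5308 × 10^5
Stock = 2.37 × 10^-5 μM × 2.5308 × 10^5 = 6.00 μM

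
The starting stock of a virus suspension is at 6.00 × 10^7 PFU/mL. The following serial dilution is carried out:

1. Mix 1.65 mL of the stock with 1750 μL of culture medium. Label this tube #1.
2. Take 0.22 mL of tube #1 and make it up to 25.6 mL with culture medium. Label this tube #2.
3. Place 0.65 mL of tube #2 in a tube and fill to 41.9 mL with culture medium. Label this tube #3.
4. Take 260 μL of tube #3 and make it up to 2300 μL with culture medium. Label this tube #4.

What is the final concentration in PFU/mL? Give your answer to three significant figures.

439 PFU/mL

Step 1: 1.65 mL + 1750 μL = 3.4 mL total → factor 3.4/1.65 = 2.0606
Step 2: 0.22 mL brought to 25.6 mL → factor 25.6/0.22 = 116.36
Step 3: 0.65 mL brought to 41.9 mL → factor 41.9/0.65 = 64.462
Step 4: 260 μL brought to 2300 μL → factor 2300/260 = 8.8462
Overall dilution factor = 2.0606 × 116.36 × 64.462 × 8.8462 = 1.3673 × 10^5
Final = 6.00 × 10^7 PFU/mL / 1.3673 × 10^5 = 439 PFU/mL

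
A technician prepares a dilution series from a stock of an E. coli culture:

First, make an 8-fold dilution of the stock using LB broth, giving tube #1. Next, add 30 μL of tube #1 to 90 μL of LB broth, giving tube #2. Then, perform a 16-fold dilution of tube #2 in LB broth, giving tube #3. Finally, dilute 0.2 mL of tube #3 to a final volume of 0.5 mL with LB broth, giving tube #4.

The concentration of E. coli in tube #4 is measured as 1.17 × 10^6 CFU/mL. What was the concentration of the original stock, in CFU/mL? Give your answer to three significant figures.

1.50 × 10^9 CFU/mL

Step 1: 8-fold → factor 8
Step 2: 30 μL + 90 μL = 120 μL total → factor 120/30 = 4
Step 3: 16-fold → factor 16
Step 4: 0.2 mL brought to 0.5 mL → factor 0.5/0.2 = 2.5
Overall dilution factor = 8 × 4 × 16 × 2.5 = 1280
Stock = 1.17 × 10^6 CFU/mL × 1280 = 1.50 × 10^9 CFU/mL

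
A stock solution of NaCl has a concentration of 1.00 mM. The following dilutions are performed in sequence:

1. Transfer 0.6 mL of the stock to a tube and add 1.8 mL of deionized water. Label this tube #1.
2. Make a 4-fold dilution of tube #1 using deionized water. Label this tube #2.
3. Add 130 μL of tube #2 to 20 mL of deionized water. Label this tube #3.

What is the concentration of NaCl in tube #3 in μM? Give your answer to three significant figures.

0.404 μM

Step 1: 0.6 mL + 1.8 mL = 2.4 mL total → factor 2.4/0.6 = 4
Step 2: 4-fold → factor 4
Step 3: 130 μL + 20 mL = 20130 μL total → factor 20130/130 = 154.85
Overall dilution factor = 4 × 4 × 154.85 = 2477.5
Final = 1.00 mM / 2477.5 = 0.0004036 mM = 0.404 μM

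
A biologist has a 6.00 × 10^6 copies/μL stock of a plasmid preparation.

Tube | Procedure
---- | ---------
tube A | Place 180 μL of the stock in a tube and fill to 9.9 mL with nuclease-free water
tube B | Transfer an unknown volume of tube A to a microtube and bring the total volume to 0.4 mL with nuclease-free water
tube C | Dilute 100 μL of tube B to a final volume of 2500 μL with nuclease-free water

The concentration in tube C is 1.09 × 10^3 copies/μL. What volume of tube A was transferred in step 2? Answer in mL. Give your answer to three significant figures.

Step 1: 180 μL brought to 9.9 mL → factor 9900/180 = 55
Step 2: v brought to 0.4 mL → factor = 0.4 mL/v
Step 3: 100 μL brought to 2500 μL → factor 2500/100 = 25
Product of known-step factors = 1375
Overall factor = 6.00 × 10^6 copies/μL / (1.09 × 10^3 copies/μL) = 5504.6
Step-2 factor = 5504.6 / 1375 = 4.0033
v = 0.4 mL / 4.0033 = 0.0999 mL

0.0999 mL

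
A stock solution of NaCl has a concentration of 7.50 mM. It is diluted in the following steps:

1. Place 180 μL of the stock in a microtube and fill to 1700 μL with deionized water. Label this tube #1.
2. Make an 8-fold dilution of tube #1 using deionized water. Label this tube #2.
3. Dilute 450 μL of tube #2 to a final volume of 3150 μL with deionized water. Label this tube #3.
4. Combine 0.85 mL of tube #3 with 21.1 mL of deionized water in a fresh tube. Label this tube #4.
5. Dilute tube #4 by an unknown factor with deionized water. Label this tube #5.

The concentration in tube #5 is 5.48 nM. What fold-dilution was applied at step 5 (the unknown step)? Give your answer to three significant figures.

100-fold

Step 1: 180 μL brought to 1700 μL → factor 1700/180 = 9.4444
Step 2: 8-fold → factor 8
Step 3: 450 μL brought to 3150 μL → factor 3150/450 = 7
Step 4: 0.85 mL + 21.1 mL = 21.95 mL total → factor 21.95/0.85 = 25.824
Step 5: unknown factor x
Product of known-step factors = 13658
Overall factor = 7.50 mM / (5.48 nM) = 1.3686 × 10^6
x = 1.3686 × 10^6 / 13658 = 100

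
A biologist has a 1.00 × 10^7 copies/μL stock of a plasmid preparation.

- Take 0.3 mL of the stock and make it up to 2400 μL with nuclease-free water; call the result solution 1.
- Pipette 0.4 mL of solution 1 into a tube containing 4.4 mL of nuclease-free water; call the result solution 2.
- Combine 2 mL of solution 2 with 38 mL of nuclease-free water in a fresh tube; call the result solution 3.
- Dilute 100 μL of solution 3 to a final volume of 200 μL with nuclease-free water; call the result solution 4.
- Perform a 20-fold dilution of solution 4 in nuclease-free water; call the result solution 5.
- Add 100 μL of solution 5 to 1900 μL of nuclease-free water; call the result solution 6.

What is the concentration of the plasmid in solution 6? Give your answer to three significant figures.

6.51 copies/μL

Step 1: 0.3 mL brought to 2400 μL → factor 2.4/0.3 = 8
Step 2: 0.4 mL + 4.4 mL = 4.8 mL total → factor 4.8/0.4 = 12
Step 3: 2 mL + 38 mL = 40 mL total → factor 40/2 = 20
Step 4: 100 μL brought to 200 μL → factor 200/100 = 2
Step 5: 20-fold → factor 20
Step 6: 100 μL + 1900 μL = 2000 μL total → factor 2000/100 = 20
Overall dilution factor = 8 × 12 × 20 × 2 × 20 × 20 = 1.536 × 10^6
Final = 1.00 × 10^7 copies/μL / 1.536 × 10^6 = 6.51 copies/μL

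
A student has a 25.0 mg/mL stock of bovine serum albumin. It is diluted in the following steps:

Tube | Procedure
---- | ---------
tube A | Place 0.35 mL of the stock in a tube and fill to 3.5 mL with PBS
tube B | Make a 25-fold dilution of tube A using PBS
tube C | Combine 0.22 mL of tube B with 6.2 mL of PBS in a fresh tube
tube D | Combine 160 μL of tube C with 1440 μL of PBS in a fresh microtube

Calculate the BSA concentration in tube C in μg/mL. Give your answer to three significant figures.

Step 1: 0.35 mL brought to 3.5 mL → factor 3.5/0.35 = 10
Step 2: 25-fold → factor 25
Step 3: 0.22 mL + 6.2 mL = 6.42 mL total → factor 6.42/0.22 = 29.182
Dilution factor through tube C = 10 × 25 × 29.182 = 7295.5
[tube C] = 25.0 mg/mL / 7295.5 = 0.003427 mg/mL = 3.43 μg/mL

3.43 μg/mL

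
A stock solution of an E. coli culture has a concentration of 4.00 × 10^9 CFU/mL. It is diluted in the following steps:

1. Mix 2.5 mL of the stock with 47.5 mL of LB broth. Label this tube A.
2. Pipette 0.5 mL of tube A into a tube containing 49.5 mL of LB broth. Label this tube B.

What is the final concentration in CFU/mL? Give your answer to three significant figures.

2.00 × 10^6 CFU/mL

Step 1: 2.5 mL + 47.5 mL = 50 mL total → factor 50/2.5 = 20
Step 2: 0.5 mL + 49.5 mL = 50 mL total → factor 50/0.5 = 100
Overall dilution factor = 20 × 100 = 2000
Final = 4.00 × 10^9 CFU/mL / 2000 = 2.00 × 10^6 CFU/mL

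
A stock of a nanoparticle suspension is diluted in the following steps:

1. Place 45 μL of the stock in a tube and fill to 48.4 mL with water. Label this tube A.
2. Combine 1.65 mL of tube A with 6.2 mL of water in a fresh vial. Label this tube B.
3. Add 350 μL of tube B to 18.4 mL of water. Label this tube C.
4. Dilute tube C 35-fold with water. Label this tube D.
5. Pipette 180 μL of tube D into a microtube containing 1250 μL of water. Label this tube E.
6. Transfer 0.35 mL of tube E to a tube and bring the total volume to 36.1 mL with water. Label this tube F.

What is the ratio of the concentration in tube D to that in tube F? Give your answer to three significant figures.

Step 1: 45 μL brought to 48.4 mL → factor 48400/45 = 1075.6
Step 2: 1.65 mL + 6.2 mL = 7.85 mL total → factor 7.85/1.65 = 4.7576
Step 3: 350 μL + 18.4 mL = 18750 μL total → factor 18750/350 = 53.571
Step 4: 35-fold → factor 35
Step 5: 180 μL + 1250 μL = 1430 μL total → factor 1430/180 = 7.9444
Step 6: 0.35 mL brought to 36.1 mL → factor 36.1/0.35 = 103.14
Dilution factor to tube D = 9.5944 × 10^6; to tube F = 7.8618 × 10^9
[tube D]/[tube F] = (factor to tube F)/(factor to tube D) = 7.8618 × 10^9/9.5944 × 10^6 = 819

819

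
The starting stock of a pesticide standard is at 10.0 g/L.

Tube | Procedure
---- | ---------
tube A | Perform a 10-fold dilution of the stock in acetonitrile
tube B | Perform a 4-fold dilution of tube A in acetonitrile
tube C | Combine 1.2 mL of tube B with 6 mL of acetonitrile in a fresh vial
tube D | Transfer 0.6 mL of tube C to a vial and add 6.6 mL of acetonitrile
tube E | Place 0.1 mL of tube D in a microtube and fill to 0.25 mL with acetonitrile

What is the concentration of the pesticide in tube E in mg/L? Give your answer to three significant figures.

1.39 mg/L

Step 1: 10-fold → factor 10
Step 2: 4-fold → factor 4
Step 3: 1.2 mL + 6 mL = 7.2 mL total → factor 7.2/1.2 = 6
Step 4: 0.6 mL + 6.6 mL = 7.2 mL total → factor 7.2/0.6 = 12
Step 5: 0.1 mL brought to 0.25 mL → factor 0.25/0.1 = 2.5
Overall dilution factor = 10 × 4 × 6 × 12 × 2.5 = 7200
Final = 10.0 g/L / 7200 = 0.001389 g/L = 1.39 mg/L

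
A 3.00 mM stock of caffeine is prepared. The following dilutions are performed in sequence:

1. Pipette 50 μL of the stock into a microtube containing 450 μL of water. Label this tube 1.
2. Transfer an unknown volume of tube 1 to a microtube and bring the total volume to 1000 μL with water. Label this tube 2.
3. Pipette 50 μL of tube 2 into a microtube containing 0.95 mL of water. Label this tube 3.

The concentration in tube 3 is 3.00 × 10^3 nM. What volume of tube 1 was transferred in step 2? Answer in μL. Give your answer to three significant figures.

Step 1: 50 μL + 450 μL = 500 μL total → factor 500/50 = 10
Step 2: v brought to 1000 μL → factor = 1000 μL/v
Step 3: 50 μL + 0.95 mL = 1000 μL total → factor 1000/50 = 20
Product of known-step factors = 200
Overall factor = 3.00 mM / (3.00 × 10^3 nM) = 1000
Step-2 factor = 1000 / 200 = 5
v = 1000 μL / 5 = 200 μL

200 μL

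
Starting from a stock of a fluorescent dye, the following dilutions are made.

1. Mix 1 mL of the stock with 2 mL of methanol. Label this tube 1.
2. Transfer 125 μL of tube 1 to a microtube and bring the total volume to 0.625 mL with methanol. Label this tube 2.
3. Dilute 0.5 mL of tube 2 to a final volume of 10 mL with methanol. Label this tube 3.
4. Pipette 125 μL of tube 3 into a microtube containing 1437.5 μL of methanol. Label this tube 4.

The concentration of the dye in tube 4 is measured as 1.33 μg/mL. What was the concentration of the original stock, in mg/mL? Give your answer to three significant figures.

4.99 mg/mL

Step 1: 1 mL + 2 mL = 3 mL total → factor 3/1 = 3
Step 2: 125 μL brought to 0.625 mL → factor 625/125 = 5
Step 3: 0.5 mL brought to 10 mL → factor 10/0.5 = 20
Step 4: 125 μL + 1437.5 μL = 1562.5 μL total → factor 1562.5/125 = 12.5
Overall dilution factor = 3 × 5 × 20 × 12.5 = 3750
Stock = 1.33 μg/mL × 3750 = 4988 μg/mL = 4.99 mg/mL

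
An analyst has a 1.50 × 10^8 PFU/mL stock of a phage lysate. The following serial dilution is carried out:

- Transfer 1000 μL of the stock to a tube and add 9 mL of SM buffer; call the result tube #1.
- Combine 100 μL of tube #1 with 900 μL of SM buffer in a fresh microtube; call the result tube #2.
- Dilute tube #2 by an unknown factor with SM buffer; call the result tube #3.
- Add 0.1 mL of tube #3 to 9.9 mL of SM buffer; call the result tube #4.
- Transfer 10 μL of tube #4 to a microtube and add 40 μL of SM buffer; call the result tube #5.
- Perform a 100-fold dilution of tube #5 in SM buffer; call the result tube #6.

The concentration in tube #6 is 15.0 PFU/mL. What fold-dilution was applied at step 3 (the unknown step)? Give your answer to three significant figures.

Step 1: 1000 μL + 9 mL = 10000 μL total → factor 10000/1000 = 10
Step 2: 100 μL + 900 μL = 1000 μL total → factor 1000/100 = 10
Step 3: unknown factor x
Step 4: 0.1 mL + 9.9 mL = 10 mL total → factor 10/0.1 = 100
Step 5: 10 μL + 40 μL = 50 μL total → factor 50/10 = 5
Step 6: 100-fold → factor 100
Product of known-step factors = 5 × 10^6
Overall factor = 1.50 × 10^8 PFU/mL / (15.0 PFU/mL) = 1 × 10^7
x = 1 × 10^7 / 5 × 10^6 = 2.00

2.00-fold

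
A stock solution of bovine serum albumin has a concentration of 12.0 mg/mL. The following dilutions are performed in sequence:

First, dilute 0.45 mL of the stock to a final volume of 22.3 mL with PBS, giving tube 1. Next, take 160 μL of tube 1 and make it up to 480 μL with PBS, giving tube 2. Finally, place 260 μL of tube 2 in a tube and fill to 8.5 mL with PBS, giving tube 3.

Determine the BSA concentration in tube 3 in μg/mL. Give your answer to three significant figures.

Step 1: 0.45 mL brought to 22.3 mL → factor 22.3/0.45 = 49.556
Step 2: 160 μL brought to 480 μL → factor 480/160 = 3
Step 3: 260 μL brought to 8.5 mL → factor 8500/260 = 32.692
Overall dilution factor = 49.556 × 3 × 32.692 = 4860.3
Final = 12.0 mg/mL / 4860.3 = 0.002469 mg/mL = 2.47 μg/mL

2.47 μg/mL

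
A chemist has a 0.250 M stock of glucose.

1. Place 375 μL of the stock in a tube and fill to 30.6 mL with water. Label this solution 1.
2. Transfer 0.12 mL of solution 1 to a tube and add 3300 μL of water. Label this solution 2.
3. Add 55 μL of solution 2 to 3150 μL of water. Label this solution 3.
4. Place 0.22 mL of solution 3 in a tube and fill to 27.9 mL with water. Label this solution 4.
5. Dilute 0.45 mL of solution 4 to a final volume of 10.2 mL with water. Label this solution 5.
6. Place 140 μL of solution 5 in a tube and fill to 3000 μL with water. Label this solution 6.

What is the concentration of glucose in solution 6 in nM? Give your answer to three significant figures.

Step 1: 375 μL brought to 30.6 mL → factor 30600/375 = 81.6
Step 2: 0.12 mL + 3300 μL = 3.42 mL total → factor 3.42/0.12 = 28.5
Step 3: 55 μL + 3150 μL = 3205 μL total → factor 3205/55 = 58.273
Step 4: 0.22 mL brought to 27.9 mL → factor 27.9/0.22 = 126.82
Step 5: 0.45 mL brought to 10.2 mL → factor 10.2/0.45 = 22.667
Step 6: 140 μL brought to 3000 μL → factor 3000/140 = 21.429
Overall dilution factor = 81.6 × 28.5 × 58.273 × 126.82 × 22.667 × 21.429 = 8.3476 × 10^9
Final = 0.250 M / 8.3476 × 10^9 = 2.995 × 10^-11 M = 0.0299 nM

0.0299 nM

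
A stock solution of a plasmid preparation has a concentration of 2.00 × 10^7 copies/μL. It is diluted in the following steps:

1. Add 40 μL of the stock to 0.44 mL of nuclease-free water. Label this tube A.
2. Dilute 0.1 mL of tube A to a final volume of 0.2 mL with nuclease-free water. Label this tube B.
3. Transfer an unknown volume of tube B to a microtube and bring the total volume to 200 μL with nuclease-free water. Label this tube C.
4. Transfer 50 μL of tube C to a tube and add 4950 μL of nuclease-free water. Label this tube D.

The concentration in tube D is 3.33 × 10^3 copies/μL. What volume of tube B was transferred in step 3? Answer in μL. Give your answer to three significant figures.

79.9 μL

Step 1: 40 μL + 0.44 mL = 480 μL total → factor 480/40 = 12
Step 2: 0.1 mL brought to 0.2 mL → factor 0.2/0.1 = 2
Step 3: v brought to 200 μL → factor = 200 μL/v
Step 4: 50 μL + 4950 μL = 5000 μL total → factor 5000/50 = 100
Product of known-step factors = 2400
Overall factor = 2.00 × 10^7 copies/μL / (3.33 × 10^3 copies/μL) = 6006
Step-3 factor = 6006 / 2400 = 2.5025
v = 200 μL / 2.5025 = 79.9 μL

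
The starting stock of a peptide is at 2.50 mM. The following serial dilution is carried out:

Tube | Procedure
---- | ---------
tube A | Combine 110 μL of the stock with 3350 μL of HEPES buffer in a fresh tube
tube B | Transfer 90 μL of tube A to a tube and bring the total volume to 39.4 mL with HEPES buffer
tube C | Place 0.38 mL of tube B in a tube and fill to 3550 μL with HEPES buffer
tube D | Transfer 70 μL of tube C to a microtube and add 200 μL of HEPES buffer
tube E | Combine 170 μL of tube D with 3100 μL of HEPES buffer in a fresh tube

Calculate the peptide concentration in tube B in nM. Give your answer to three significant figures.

182 nM

Step 1: 110 μL + 3350 μL = 3460 μL total → factor 3460/110 = 31.455
Step 2: 90 μL brought to 39.4 mL → factor 39400/90 = 437.78
Dilution factor through tube B = 31.455 × 437.78 = 13770
[tube B] = 2.50 mM / 13770 = 0.0001816 mM = 182 nM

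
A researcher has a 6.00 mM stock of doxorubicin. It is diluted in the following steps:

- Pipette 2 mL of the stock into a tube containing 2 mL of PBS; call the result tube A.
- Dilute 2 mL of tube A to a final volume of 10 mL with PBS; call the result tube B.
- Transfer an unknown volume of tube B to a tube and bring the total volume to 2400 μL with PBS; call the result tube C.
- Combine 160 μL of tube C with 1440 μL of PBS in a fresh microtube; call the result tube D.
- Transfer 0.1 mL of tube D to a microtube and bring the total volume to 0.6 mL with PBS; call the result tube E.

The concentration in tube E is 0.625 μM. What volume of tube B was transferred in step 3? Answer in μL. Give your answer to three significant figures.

150 μL

Step 1: 2 mL + 2 mL = 4 mL total → factor 4/2 = 2
Step 2: 2 mL brought to 10 mL → factor 10/2 = 5
Step 3: v brought to 2400 μL → factor = 2400 μL/v
Step 4: 160 μL + 1440 μL = 1600 μL total → factor 1600/160 = 10
Step 5: 0.1 mL brought to 0.6 mL → factor 0.6/0.1 = 6
Product of known-step factors = 600
Overall factor = 6.00 mM / (0.625 μM) = 9600
Step-3 factor = 9600 / 600 = 16
v = 2400 μL / 16 = 150 μL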